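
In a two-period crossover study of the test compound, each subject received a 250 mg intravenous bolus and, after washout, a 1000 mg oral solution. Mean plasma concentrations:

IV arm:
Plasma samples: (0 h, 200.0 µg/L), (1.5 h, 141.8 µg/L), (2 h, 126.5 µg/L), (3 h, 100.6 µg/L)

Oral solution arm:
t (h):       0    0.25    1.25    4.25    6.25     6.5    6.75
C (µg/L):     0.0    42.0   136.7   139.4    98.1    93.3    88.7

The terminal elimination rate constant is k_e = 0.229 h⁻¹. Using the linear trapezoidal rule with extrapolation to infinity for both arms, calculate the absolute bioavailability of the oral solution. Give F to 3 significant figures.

F = 0.337

Trapezoidal AUC_0→3 (IV):
  [0→1.5]: (200.0+141.8)/2 × 1.5 = 256.35
  [1.5→2]: (141.8+126.5)/2 × 0.5 = 67.075
  [2→3]: (126.5+100.6)/2 × 1 = 113.55
  Sum = 436.975 µg/L·h
IV tail: 100.6/0.229 = 439.301; AUC_iv,0→∞ = 436.975 + 439.301 = 876.276 µg/L·h
Trapezoidal AUC_0→6.75 (oral solution):
  [0→0.25]: (0.0+42.0)/2 × 0.25 = 5.25
  [0.25→1.25]: (42.0+136.7)/2 × 1 = 89.35
  [1.25→4.25]: (136.7+139.4)/2 × 3 = 414.15
  [4.25→6.25]: (139.4+98.1)/2 × 2 = 237.5
  [6.25→6.5]: (98.1+93.3)/2 × 0.25 = 23.925
  [6.5→6.75]: (93.3+88.7)/2 × 0.25 = 22.75
  Sum = 792.925 µg/L·h
oral solution tail: 88.7/0.229 = 387.336; AUC_ev,0→∞ = 792.925 + 387.336 = 1180.261 µg/L·h
F = (AUC_ev/D_ev)/(AUC_iv/D_iv) = (1180.261/1000)/(876.276/250) = 1.180261/3.505104 = 0.3367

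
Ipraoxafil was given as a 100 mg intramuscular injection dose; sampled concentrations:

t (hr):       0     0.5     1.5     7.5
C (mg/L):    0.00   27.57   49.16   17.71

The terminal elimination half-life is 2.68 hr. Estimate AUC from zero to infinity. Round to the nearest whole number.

Trapezoidal AUC_0→7.5:
  [0→0.5]: (0.00+27.57)/2 × 0.5 = 6.8925
  [0.5→1.5]: (27.57+49.16)/2 × 1 = 38.365
  [1.5→7.5]: (49.16+17.71)/2 × 6 = 200.61
  Sum = 245.8675 mg/L·hr
k_e = ln2 / t½ = 0.693147 / 2.68 = 0.2586 hr^-1
Extrapolated tail: C_last / k_e = 17.71 / 0.2586 = 68.484
AUC_0→∞ = 245.8675 + 68.484 = 314.3515 mg/L·hr

AUC = 314 mg/L·hr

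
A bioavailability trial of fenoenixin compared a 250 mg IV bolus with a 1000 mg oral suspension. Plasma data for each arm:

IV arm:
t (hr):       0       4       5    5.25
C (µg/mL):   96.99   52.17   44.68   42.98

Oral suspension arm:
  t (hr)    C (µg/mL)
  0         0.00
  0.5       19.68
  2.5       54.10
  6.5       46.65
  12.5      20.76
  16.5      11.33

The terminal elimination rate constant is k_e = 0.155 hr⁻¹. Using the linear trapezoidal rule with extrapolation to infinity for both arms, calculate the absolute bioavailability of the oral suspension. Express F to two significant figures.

F = 0.24

Trapezoidal AUC_0→5.25 (IV):
  [0→4]: (96.99+52.17)/2 × 4 = 298.32
  [4→5]: (52.17+44.68)/2 × 1 = 48.425
  [5→5.25]: (44.68+42.98)/2 × 0.25 = 10.9575
  Sum = 357.7025 µg/mL·hr
IV tail: 42.98/0.155 = 277.290; AUC_iv,0→∞ = 357.7025 + 277.290 = 634.9925 µg/mL·hr
Trapezoidal AUC_0→16.5 (oral suspension):
  [0→0.5]: (0.00+19.68)/2 × 0.5 = 4.92
  [0.5→2.5]: (19.68+54.10)/2 × 2 = 73.78
  [2.5→6.5]: (54.10+46.65)/2 × 4 = 201.5
  [6.5→12.5]: (46.65+20.76)/2 × 6 = 202.23
  [12.5→16.5]: (20.76+11.33)/2 × 4 = 64.18
  Sum = 546.61 µg/mL·hr
oral suspension tail: 11.33/0.155 = 73.097; AUC_ev,0→∞ = 546.61 + 73.097 = 619.707 µg/mL·hr
F = (AUC_ev/D_ev)/(AUC_iv/D_iv) = (619.707/1000)/(634.9925/250) = 0.619707/2.53997 = 0.2440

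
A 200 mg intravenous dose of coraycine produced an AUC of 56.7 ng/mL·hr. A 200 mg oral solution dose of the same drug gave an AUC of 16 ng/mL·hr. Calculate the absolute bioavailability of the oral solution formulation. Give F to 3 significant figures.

F = 0.282

F = (AUC_ev / D_ev) / (AUC_iv / D_iv)
  = (16/200) / (56.7/200)
  = 0.08 / 0.2835 = 0.2822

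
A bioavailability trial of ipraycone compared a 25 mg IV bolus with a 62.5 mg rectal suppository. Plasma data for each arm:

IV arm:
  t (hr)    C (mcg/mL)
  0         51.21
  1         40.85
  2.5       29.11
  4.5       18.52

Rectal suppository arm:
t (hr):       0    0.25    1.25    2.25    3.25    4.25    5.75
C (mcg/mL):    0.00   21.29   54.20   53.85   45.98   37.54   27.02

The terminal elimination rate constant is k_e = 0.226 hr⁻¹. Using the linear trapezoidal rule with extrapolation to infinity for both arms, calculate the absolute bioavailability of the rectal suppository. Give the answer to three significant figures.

F = 0.621

Trapezoidal AUC_0→4.5 (IV):
  [0→1]: (51.21+40.85)/2 × 1 = 46.03
  [1→2.5]: (40.85+29.11)/2 × 1.5 = 52.47
  [2.5→4.5]: (29.11+18.52)/2 × 2 = 47.63
  Sum = 146.13 mcg/mL·hr
IV tail: 18.52/0.226 = 81.947; AUC_iv,0→∞ = 146.13 + 81.947 = 228.077 mcg/mL·hr
Trapezoidal AUC_0→5.75 (rectal suppository):
  [0→0.25]: (0.00+21.29)/2 × 0.25 = 2.66125
  [0.25→1.25]: (21.29+54.20)/2 × 1 = 37.745
  [1.25→2.25]: (54.20+53.85)/2 × 1 = 54.025
  [2.25→3.25]: (53.85+45.98)/2 × 1 = 49.915
  [3.25→4.25]: (45.98+37.54)/2 × 1 = 41.76
  [4.25→5.75]: (37.54+27.02)/2 × 1.5 = 48.42
  Sum = 234.52625 mcg/mL·hr
rectal suppository tail: 27.02/0.226 = 119.558; AUC_ev,0→∞ = 234.52625 + 119.558 = 354.08425 mcg/mL·hr
F = (AUC_ev/D_ev)/(AUC_iv/D_iv) = (354.08425/62.5)/(228.077/25) = 5.665348/9.12308 = 0.6210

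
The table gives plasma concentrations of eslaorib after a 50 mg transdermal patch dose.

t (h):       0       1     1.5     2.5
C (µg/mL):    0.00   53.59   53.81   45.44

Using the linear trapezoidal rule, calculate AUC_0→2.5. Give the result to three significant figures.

Trapezoidal AUC_0→2.5:
  [0→1]: (0.00+53.59)/2 × 1 = 26.795
  [1→1.5]: (53.59+53.81)/2 × 0.5 = 26.85
  [1.5→2.5]: (53.81+45.44)/2 × 1 = 49.625
  Sum = 103.27 µg/mL·h

AUC = 103 µg/mL·h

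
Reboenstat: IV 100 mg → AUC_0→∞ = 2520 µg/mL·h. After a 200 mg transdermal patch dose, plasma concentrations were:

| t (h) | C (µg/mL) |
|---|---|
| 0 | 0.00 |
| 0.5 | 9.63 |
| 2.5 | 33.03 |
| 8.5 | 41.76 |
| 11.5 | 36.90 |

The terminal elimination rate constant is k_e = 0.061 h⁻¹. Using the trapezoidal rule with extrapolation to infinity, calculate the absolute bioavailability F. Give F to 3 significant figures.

Trapezoidal AUC_0→11.5 (transdermal patch):
  [0→0.5]: (0.00+9.63)/2 × 0.5 = 2.4075
  [0.5→2.5]: (9.63+33.03)/2 × 2 = 42.66
  [2.5→8.5]: (33.03+41.76)/2 × 6 = 224.37
  [8.5→11.5]: (41.76+36.90)/2 × 3 = 117.99
  Sum = 387.4275 µg/mL·h
Tail: C_last/k_e = 36.90/0.061 = 604.918
AUC_0→∞ (transdermal patch) = 387.4275 + 604.918 = 992.3455 µg/mL·h
F = (AUC_ev/D_ev)/(AUC_iv/D_iv) = (992.3455/200)/(2520/100) = 4.9617275/25.2 = 0.1969

F = 0.197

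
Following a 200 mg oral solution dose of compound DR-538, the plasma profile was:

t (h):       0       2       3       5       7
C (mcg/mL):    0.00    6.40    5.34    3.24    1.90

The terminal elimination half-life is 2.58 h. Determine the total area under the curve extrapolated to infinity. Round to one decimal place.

Trapezoidal AUC_0→7:
  [0→2]: (0.00+6.40)/2 × 2 = 6.4
  [2→3]: (6.40+5.34)/2 × 1 = 5.87
  [3→5]: (5.34+3.24)/2 × 2 = 8.58
  [5→7]: (3.24+1.90)/2 × 2 = 5.14
  Sum = 25.99 mcg/mL·h
k_e = ln2 / t½ = 0.693147 / 2.58 = 0.2687 h^-1
Extrapolated tail: C_last / k_e = 1.90 / 0.2687 = 7.071
AUC_0→∞ = 25.99 + 7.071 = 33.061 mcg/mL·h

AUC = 33.1 mcg/mL·h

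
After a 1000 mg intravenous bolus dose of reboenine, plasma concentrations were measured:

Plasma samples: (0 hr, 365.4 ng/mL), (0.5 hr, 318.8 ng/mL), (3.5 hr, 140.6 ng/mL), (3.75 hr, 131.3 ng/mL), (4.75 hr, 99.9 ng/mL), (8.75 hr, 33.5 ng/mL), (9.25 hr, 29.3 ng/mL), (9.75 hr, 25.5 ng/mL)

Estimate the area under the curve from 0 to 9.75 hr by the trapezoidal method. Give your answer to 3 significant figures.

Trapezoidal AUC_0→9.75:
  [0→0.5]: (365.4+318.8)/2 × 0.5 = 171.05
  [0.5→3.5]: (318.8+140.6)/2 × 3 = 689.1
  [3.5→3.75]: (140.6+131.3)/2 × 0.25 = 33.9875
  [3.75→4.75]: (131.3+99.9)/2 × 1 = 115.6
  [4.75→8.75]: (99.9+33.5)/2 × 4 = 266.8
  [8.75→9.25]: (33.5+29.3)/2 × 0.5 = 15.7
  [9.25→9.75]: (29.3+25.5)/2 × 0.5 = 13.7
  Sum = 1305.9375 ng/mL·hr

AUC = 1310 ng/mL·hr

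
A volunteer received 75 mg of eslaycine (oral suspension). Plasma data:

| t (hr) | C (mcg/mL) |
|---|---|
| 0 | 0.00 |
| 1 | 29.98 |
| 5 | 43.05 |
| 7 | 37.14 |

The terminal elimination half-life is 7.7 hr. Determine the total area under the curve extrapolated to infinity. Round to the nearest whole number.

Trapezoidal AUC_0→7:
  [0→1]: (0.00+29.98)/2 × 1 = 14.99
  [1→5]: (29.98+43.05)/2 × 4 = 146.06
  [5→7]: (43.05+37.14)/2 × 2 = 80.19
  Sum = 241.24 mcg/mL·hr
k_e = ln2 / t½ = 0.693147 / 7.7 = 0.0900 hr^-1
Extrapolated tail: C_last / k_e = 37.14 / 0.09 = 412.667
AUC_0→∞ = 241.24 + 412.667 = 653.907 mcg/mL·hr

AUC = 654 mcg/mL·hr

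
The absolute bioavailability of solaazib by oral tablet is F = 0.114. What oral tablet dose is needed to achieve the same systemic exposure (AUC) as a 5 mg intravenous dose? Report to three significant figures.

For equal systemic exposure: F × D_ev = D_iv
D_ev = D_iv / F = 5 / 0.114 = 43.8596 mg

D_oral = 43.9 mg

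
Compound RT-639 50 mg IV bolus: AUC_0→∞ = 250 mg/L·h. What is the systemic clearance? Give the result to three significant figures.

CL = 0.200 L/h

CL = Dose_iv / AUC_0→∞
   = 50 / 250 = 0.2 L/h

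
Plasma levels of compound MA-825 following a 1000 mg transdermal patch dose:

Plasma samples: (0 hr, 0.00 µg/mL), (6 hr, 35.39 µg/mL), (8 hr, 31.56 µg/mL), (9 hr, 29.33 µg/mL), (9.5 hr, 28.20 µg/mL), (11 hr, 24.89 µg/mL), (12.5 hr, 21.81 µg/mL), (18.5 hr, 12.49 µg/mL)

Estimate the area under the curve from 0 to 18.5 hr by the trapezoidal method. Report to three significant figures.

AUC = 396 µg/mL·hr

Trapezoidal AUC_0→18.5:
  [0→6]: (0.00+35.39)/2 × 6 = 106.17
  [6→8]: (35.39+31.56)/2 × 2 = 66.95
  [8→9]: (31.56+29.33)/2 × 1 = 30.445
  [9→9.5]: (29.33+28.20)/2 × 0.5 = 14.3825
  [9.5→11]: (28.20+24.89)/2 × 1.5 = 39.8175
  [11→12.5]: (24.89+21.81)/2 × 1.5 = 35.025
  [12.5→18.5]: (21.81+12.49)/2 × 6 = 102.9
  Sum = 395.69 µg/mL·hr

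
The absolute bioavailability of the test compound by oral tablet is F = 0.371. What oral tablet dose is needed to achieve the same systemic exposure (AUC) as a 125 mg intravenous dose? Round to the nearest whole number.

D_oral = 337 mg

For equal systemic exposure: F × D_ev = D_iv
D_ev = D_iv / F = 125 / 0.371 = 336.927 mg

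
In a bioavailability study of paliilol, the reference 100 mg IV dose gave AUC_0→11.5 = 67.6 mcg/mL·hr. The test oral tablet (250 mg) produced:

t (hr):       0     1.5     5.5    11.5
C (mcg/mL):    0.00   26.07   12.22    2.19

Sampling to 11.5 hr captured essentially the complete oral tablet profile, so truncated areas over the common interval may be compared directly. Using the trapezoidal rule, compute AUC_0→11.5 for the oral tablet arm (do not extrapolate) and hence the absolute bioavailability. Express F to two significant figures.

F = 0.82

Trapezoidal AUC_0→11.5 (oral tablet):
  [0→1.5]: (0.00+26.07)/2 × 1.5 = 19.5525
  [1.5→5.5]: (26.07+12.22)/2 × 4 = 76.58
  [5.5→11.5]: (12.22+2.19)/2 × 6 = 43.23
  Sum = 139.3625 mcg/mL·hr
F = (AUC_ev/D_ev)/(AUC_iv/D_iv) = (139.3625/250)/(67.6/100) = 0.55745/0.676 = 0.8246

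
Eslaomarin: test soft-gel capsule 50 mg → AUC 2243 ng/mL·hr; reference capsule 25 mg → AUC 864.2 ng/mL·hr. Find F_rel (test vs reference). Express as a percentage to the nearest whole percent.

F_rel = (AUC_test/D_test) / (AUC_ref/D_ref)
      = (2243/50) / (864.2/25)
      = 44.86 / 34.568 = 1.2977 = 129.77%

F_rel = 130%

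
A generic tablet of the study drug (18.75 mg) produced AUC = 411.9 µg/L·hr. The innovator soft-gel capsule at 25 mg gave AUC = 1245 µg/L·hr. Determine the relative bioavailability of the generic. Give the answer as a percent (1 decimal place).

F_rel = (AUC_test/D_test) / (AUC_ref/D_ref)
      = (411.9/18.75) / (1245/25)
      = 21.968 / 49.8 = 0.4411 = 44.11%

F_rel = 44.1%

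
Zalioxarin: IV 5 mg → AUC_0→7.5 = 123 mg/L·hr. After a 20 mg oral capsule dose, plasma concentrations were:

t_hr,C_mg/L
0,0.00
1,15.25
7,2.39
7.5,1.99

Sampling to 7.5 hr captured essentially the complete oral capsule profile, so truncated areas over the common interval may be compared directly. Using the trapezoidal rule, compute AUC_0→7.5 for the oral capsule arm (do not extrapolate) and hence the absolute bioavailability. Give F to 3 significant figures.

Trapezoidal AUC_0→7.5 (oral capsule):
  [0→1]: (0.00+15.25)/2 × 1 = 7.625
  [1→7]: (15.25+2.39)/2 × 6 = 52.92
  [7→7.5]: (2.39+1.99)/2 × 0.5 = 1.095
  Sum = 61.64 mg/L·hr
F = (AUC_ev/D_ev)/(AUC_iv/D_iv) = (61.64/20)/(123/5) = 3.082/24.6 = 0.1253

F = 0.125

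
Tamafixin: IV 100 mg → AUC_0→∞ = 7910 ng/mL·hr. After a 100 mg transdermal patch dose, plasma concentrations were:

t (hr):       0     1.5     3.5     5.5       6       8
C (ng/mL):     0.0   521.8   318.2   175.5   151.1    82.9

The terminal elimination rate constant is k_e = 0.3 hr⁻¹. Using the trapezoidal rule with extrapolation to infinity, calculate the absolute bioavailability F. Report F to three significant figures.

F = 0.293

Trapezoidal AUC_0→8 (transdermal patch):
  [0→1.5]: (0.0+521.8)/2 × 1.5 = 391.35
  [1.5→3.5]: (521.8+318.2)/2 × 2 = 840.0
  [3.5→5.5]: (318.2+175.5)/2 × 2 = 493.7
  [5.5→6]: (175.5+151.1)/2 × 0.5 = 81.65
  [6→8]: (151.1+82.9)/2 × 2 = 234.0
  Sum = 2040.7 ng/mL·hr
Tail: C_last/k_e = 82.9/0.3 = 276.333
AUC_0→∞ (transdermal patch) = 2040.7 + 276.333 = 2317.033 ng/mL·hr
F = (AUC_ev/D_ev)/(AUC_iv/D_iv) = (2317.033/100)/(7910/100) = 23.17033/79.1 = 0.2929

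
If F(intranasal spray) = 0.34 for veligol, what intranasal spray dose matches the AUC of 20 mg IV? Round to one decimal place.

D_intranasal = 58.8 mg

For equal systemic exposure: F × D_ev = D_iv
D_ev = D_iv / F = 20 / 0.34 = 58.8235 mg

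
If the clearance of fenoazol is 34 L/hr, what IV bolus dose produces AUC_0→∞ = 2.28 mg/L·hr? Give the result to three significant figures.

Dose_iv = CL × AUC_0→∞
     = 34 × 2.28 = 77.52 mg

Dose = 77.5 mg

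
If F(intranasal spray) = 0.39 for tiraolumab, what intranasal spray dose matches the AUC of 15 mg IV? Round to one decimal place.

For equal systemic exposure: F × D_ev = D_iv
D_ev = D_iv / F = 15 / 0.39 = 38.4615 mg

D_intranasal = 38.5 mg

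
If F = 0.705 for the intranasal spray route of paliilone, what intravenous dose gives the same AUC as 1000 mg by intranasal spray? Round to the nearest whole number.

Systemic exposure from an extravascular dose = F × D_ev, so the equivalent IV dose is F × D_ev.
D_iv = F × D_ev = 0.705 × 1000 = 705 mg

D_iv = 705 mg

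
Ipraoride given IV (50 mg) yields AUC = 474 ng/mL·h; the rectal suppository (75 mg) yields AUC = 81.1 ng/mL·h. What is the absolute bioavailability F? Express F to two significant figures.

F = 0.11

F = (AUC_ev / D_ev) / (AUC_iv / D_iv)
  = (81.1/75) / (474/50)
  = 1.08133 / 9.48 = 0.1141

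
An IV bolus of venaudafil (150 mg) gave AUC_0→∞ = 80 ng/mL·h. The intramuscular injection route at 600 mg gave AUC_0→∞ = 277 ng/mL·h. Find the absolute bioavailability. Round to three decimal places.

F = 0.866

F = (AUC_ev / D_ev) / (AUC_iv / D_iv)
  = (277/600) / (80/150)
  = 0.461667 / 0.533333 = 0.8656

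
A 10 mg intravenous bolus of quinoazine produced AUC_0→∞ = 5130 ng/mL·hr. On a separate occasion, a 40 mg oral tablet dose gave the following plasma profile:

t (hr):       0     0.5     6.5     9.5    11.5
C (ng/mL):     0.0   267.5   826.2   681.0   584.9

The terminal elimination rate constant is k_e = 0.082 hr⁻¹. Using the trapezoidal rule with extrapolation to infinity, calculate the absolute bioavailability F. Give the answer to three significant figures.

F = 0.683

Trapezoidal AUC_0→11.5 (oral tablet):
  [0→0.5]: (0.0+267.5)/2 × 0.5 = 66.875
  [0.5→6.5]: (267.5+826.2)/2 × 6 = 3281.1
  [6.5→9.5]: (826.2+681.0)/2 × 3 = 2260.8
  [9.5→11.5]: (681.0+584.9)/2 × 2 = 1265.9
  Sum = 6874.675 ng/mL·hr
Tail: C_last/k_e = 584.9/0.082 = 7132.927
AUC_0→∞ (oral tablet) = 6874.675 + 7132.927 = 14007.602 ng/mL·hr
F = (AUC_ev/D_ev)/(AUC_iv/D_iv) = (14007.602/40)/(5130/10) = 350.19005/513 = 0.6826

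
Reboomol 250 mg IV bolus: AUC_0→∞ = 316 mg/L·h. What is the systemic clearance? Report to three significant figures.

CL = Dose_iv / AUC_0→∞
   = 250 / 316 = 0.791139 L/h

CL = 0.791 L/h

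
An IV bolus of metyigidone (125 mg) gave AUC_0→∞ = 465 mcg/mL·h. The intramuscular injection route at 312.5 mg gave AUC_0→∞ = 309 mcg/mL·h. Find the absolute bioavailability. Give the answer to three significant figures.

F = (AUC_ev / D_ev) / (AUC_iv / D_iv)
  = (309/312.5) / (465/125)
  = 0.9888 / 3.72 = 0.2658

F = 0.266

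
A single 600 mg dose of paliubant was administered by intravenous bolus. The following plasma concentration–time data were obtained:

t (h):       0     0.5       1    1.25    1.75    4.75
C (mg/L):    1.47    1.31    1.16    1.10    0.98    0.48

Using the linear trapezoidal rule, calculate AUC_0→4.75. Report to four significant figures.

AUC = 4.305 mg/L·h

Trapezoidal AUC_0→4.75:
  [0→0.5]: (1.47+1.31)/2 × 0.5 = 0.695
  [0.5→1]: (1.31+1.16)/2 × 0.5 = 0.6175
  [1→1.25]: (1.16+1.10)/2 × 0.25 = 0.2825
  [1.25→1.75]: (1.10+0.98)/2 × 0.5 = 0.52
  [1.75→4.75]: (0.98+0.48)/2 × 3 = 2.19
  Sum = 4.305 mg/L·h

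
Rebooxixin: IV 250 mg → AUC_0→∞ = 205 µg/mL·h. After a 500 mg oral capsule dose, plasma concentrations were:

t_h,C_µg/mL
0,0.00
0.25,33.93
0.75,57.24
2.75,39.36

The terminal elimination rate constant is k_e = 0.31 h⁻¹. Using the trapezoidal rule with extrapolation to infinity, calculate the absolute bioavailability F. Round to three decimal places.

F = 0.611

Trapezoidal AUC_0→2.75 (oral capsule):
  [0→0.25]: (0.00+33.93)/2 × 0.25 = 4.24125
  [0.25→0.75]: (33.93+57.24)/2 × 0.5 = 22.7925
  [0.75→2.75]: (57.24+39.36)/2 × 2 = 96.6
  Sum = 123.63375 µg/mL·h
Tail: C_last/k_e = 39.36/0.31 = 126.968
AUC_0→∞ (oral capsule) = 123.63375 + 126.968 = 250.60175 µg/mL·h
F = (AUC_ev/D_ev)/(AUC_iv/D_iv) = (250.60175/500)/(205/250) = 0.5012035/0.82 = 0.6112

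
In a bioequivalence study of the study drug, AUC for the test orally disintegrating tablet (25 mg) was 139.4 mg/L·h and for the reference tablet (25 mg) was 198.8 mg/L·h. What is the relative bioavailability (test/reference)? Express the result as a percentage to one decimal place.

F_rel = (AUC_test/D_test) / (AUC_ref/D_ref)
      = (139.4/25) / (198.8/25)
      = 5.576 / 7.952 = 0.7012 = 70.12%

F_rel = 70.1%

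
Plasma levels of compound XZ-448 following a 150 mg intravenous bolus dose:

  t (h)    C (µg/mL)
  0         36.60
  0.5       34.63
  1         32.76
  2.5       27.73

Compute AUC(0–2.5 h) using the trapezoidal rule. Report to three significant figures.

AUC = 80.0 µg/mL·h

Trapezoidal AUC_0→2.5:
  [0→0.5]: (36.60+34.63)/2 × 0.5 = 17.8075
  [0.5→1]: (34.63+32.76)/2 × 0.5 = 16.8475
  [1→2.5]: (32.76+27.73)/2 × 1.5 = 45.3675
  Sum = 80.0225 µg/mL·h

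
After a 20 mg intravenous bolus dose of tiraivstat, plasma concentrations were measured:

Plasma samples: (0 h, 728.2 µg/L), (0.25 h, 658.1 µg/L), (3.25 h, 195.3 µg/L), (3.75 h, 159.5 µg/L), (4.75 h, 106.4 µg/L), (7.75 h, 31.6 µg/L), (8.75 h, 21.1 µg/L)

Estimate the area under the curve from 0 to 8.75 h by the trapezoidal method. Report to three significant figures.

Trapezoidal AUC_0→8.75:
  [0→0.25]: (728.2+658.1)/2 × 0.25 = 173.2875
  [0.25→3.25]: (658.1+195.3)/2 × 3 = 1280.1
  [3.25→3.75]: (195.3+159.5)/2 × 0.5 = 88.7
  [3.75→4.75]: (159.5+106.4)/2 × 1 = 132.95
  [4.75→7.75]: (106.4+31.6)/2 × 3 = 207.0
  [7.75→8.75]: (31.6+21.1)/2 × 1 = 26.35
  Sum = 1908.3875 µg/L·h

AUC = 1910 µg/L·h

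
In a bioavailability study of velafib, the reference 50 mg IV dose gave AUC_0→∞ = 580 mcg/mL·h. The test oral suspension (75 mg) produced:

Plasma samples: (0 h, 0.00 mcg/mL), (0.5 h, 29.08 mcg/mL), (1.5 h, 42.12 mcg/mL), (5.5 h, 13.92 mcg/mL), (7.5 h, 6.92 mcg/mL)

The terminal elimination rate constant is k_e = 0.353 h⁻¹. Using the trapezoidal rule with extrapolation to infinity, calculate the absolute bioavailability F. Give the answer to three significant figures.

F = 0.225

Trapezoidal AUC_0→7.5 (oral suspension):
  [0→0.5]: (0.00+29.08)/2 × 0.5 = 7.27
  [0.5→1.5]: (29.08+42.12)/2 × 1 = 35.6
  [1.5→5.5]: (42.12+13.92)/2 × 4 = 112.08
  [5.5→7.5]: (13.92+6.92)/2 × 2 = 20.84
  Sum = 175.79 mcg/mL·h
Tail: C_last/k_e = 6.92/0.353 = 19.603
AUC_0→∞ (oral suspension) = 175.79 + 19.603 = 195.393 mcg/mL·h
F = (AUC_ev/D_ev)/(AUC_iv/D_iv) = (195.393/75)/(580/50) = 2.60524/11.6 = 0.2246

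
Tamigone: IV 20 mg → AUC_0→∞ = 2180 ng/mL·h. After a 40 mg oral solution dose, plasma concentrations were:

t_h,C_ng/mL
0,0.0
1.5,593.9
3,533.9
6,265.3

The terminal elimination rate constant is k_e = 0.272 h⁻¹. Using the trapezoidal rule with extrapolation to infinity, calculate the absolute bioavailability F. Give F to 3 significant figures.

F = 0.795

Trapezoidal AUC_0→6 (oral solution):
  [0→1.5]: (0.0+593.9)/2 × 1.5 = 445.425
  [1.5→3]: (593.9+533.9)/2 × 1.5 = 845.85
  [3→6]: (533.9+265.3)/2 × 3 = 1198.8
  Sum = 2490.075 ng/mL·h
Tail: C_last/k_e = 265.3/0.272 = 975.368
AUC_0→∞ (oral solution) = 2490.075 + 975.368 = 3465.443 ng/mL·h
F = (AUC_ev/D_ev)/(AUC_iv/D_iv) = (3465.443/40)/(2180/20) = 86.636075/109 = 0.7948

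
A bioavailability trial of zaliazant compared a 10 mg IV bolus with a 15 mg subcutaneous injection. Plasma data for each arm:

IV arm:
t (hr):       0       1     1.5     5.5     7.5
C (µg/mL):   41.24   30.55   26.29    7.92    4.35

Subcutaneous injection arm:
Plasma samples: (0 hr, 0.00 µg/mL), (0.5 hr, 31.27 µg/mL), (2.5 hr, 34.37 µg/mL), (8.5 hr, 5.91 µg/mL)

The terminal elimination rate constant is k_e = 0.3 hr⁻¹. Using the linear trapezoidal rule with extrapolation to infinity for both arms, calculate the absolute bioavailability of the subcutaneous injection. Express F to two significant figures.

Trapezoidal AUC_0→7.5 (IV):
  [0→1]: (41.24+30.55)/2 × 1 = 35.895
  [1→1.5]: (30.55+26.29)/2 × 0.5 = 14.21
  [1.5→5.5]: (26.29+7.92)/2 × 4 = 68.42
  [5.5→7.5]: (7.92+4.35)/2 × 2 = 12.27
  Sum = 130.795 µg/mL·hr
IV tail: 4.35/0.3 = 14.500; AUC_iv,0→∞ = 130.795 + 14.500 = 145.295 µg/mL·hr
Trapezoidal AUC_0→8.5 (subcutaneous injection):
  [0→0.5]: (0.00+31.27)/2 × 0.5 = 7.8175
  [0.5→2.5]: (31.27+34.37)/2 × 2 = 65.64
  [2.5→8.5]: (34.37+5.91)/2 × 6 = 120.84
  Sum = 194.2975 µg/mL·hr
subcutaneous injection tail: 5.91/0.3 = 19.700; AUC_ev,0→∞ = 194.2975 + 19.700 = 213.9975 µg/mL·hr
F = (AUC_ev/D_ev)/(AUC_iv/D_iv) = (213.9975/15)/(145.295/10) = 14.2665/14.5295 = 0.9819

F = 0.98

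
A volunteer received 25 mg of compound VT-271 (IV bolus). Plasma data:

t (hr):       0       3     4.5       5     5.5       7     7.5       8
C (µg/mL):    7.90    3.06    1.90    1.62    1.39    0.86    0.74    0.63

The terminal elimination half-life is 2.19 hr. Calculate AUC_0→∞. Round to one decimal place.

Trapezoidal AUC_0→8:
  [0→3]: (7.90+3.06)/2 × 3 = 16.44
  [3→4.5]: (3.06+1.90)/2 × 1.5 = 3.72
  [4.5→5]: (1.90+1.62)/2 × 0.5 = 0.88
  [5→5.5]: (1.62+1.39)/2 × 0.5 = 0.7525
  [5.5→7]: (1.39+0.86)/2 × 1.5 = 1.6875
  [7→7.5]: (0.86+0.74)/2 × 0.5 = 0.4
  [7.5→8]: (0.74+0.63)/2 × 0.5 = 0.3425
  Sum = 24.2225 µg/mL·hr
k_e = ln2 / t½ = 0.693147 / 2.19 = 0.3165 hr^-1
Extrapolated tail: C_last / k_e = 0.63 / 0.3165 = 1.991
AUC_0→∞ = 24.2225 + 1.991 = 26.2135 µg/mL·hr

AUC = 26.2 µg/mL·hr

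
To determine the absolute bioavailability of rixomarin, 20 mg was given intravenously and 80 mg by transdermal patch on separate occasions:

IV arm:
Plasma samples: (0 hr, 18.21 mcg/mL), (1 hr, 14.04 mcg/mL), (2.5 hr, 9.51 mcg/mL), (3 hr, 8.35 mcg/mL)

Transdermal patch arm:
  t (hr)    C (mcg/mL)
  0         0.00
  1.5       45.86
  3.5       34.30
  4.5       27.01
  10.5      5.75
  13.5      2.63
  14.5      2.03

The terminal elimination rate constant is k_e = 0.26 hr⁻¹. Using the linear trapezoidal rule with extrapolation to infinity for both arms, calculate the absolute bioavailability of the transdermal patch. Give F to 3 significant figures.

Trapezoidal AUC_0→3 (IV):
  [0→1]: (18.21+14.04)/2 × 1 = 16.125
  [1→2.5]: (14.04+9.51)/2 × 1.5 = 17.6625
  [2.5→3]: (9.51+8.35)/2 × 0.5 = 4.465
  Sum = 38.2525 mcg/mL·hr
IV tail: 8.35/0.26 = 32.115; AUC_iv,0→∞ = 38.2525 + 32.115 = 70.3675 mcg/mL·hr
Trapezoidal AUC_0→14.5 (transdermal patch):
  [0→1.5]: (0.00+45.86)/2 × 1.5 = 34.395
  [1.5→3.5]: (45.86+34.30)/2 × 2 = 80.16
  [3.5→4.5]: (34.30+27.01)/2 × 1 = 30.655
  [4.5→10.5]: (27.01+5.75)/2 × 6 = 98.28
  [10.5→13.5]: (5.75+2.63)/2 × 3 = 12.57
  [13.5→14.5]: (2.63+2.03)/2 × 1 = 2.33
  Sum = 258.39 mcg/mL·hr
transdermal patch tail: 2.03/0.26 = 7.808; AUC_ev,0→∞ = 258.39 + 7.808 = 266.198 mcg/mL·hr
F = (AUC_ev/D_ev)/(AUC_iv/D_iv) = (266.198/80)/(70.3675/20) = 3.327475/3.518375 = 0.9457

F = 0.946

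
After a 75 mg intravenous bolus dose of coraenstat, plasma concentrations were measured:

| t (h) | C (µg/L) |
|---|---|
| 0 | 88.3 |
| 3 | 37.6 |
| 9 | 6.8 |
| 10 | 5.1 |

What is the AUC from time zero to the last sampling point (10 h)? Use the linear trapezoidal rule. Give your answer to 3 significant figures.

AUC = 328 µg/L·h

Trapezoidal AUC_0→10:
  [0→3]: (88.3+37.6)/2 × 3 = 188.85
  [3→9]: (37.6+6.8)/2 × 6 = 133.2
  [9→10]: (6.8+5.1)/2 × 1 = 5.95
  Sum = 328.0 µg/L·h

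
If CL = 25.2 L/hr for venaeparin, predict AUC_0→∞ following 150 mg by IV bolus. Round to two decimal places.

AUC = 5.95 mg/L·hr

AUC_0→∞ = Dose_iv / CL
        = 150 / 25.2 = 5.95238 mg/L·hr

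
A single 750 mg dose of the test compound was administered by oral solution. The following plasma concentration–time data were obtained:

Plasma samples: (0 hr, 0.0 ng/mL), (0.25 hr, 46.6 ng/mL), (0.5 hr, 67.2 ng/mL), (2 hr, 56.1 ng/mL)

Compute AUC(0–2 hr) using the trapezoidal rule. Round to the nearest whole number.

Trapezoidal AUC_0→2:
  [0→0.25]: (0.0+46.6)/2 × 0.25 = 5.825
  [0.25→0.5]: (46.6+67.2)/2 × 0.25 = 14.225
  [0.5→2]: (67.2+56.1)/2 × 1.5 = 92.475
  Sum = 112.525 ng/mL·hr

AUC = 113 ng/mL·hr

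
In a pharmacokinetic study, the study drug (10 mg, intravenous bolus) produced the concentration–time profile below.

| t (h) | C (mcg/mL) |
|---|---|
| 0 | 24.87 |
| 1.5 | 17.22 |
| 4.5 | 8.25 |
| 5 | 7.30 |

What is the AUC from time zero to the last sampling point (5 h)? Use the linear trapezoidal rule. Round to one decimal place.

AUC = 73.7 mcg/mL·h

Trapezoidal AUC_0→5:
  [0→1.5]: (24.87+17.22)/2 × 1.5 = 31.5675
  [1.5→4.5]: (17.22+8.25)/2 × 3 = 38.205
  [4.5→5]: (8.25+7.30)/2 × 0.5 = 3.8875
  Sum = 73.66 mcg/mL·h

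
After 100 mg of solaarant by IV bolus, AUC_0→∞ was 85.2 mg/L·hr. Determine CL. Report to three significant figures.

CL = 1.17 L/hr

CL = Dose_iv / AUC_0→∞
   = 100 / 85.2 = 1.17371 L/hr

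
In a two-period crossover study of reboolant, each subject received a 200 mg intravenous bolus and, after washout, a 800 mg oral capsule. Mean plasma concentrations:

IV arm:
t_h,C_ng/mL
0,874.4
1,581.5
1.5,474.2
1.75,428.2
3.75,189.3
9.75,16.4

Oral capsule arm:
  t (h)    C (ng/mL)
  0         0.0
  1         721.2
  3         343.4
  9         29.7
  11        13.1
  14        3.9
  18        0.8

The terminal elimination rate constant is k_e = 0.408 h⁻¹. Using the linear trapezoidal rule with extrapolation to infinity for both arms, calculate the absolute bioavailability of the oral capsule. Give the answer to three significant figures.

Trapezoidal AUC_0→9.75 (IV):
  [0→1]: (874.4+581.5)/2 × 1 = 727.95
  [1→1.5]: (581.5+474.2)/2 × 0.5 = 263.925
  [1.5→1.75]: (474.2+428.2)/2 × 0.25 = 112.8
  [1.75→3.75]: (428.2+189.3)/2 × 2 = 617.5
  [3.75→9.75]: (189.3+16.4)/2 × 6 = 617.1
  Sum = 2339.275 ng/mL·h
IV tail: 16.4/0.408 = 40.196; AUC_iv,0→∞ = 2339.275 + 40.196 = 2379.471 ng/mL·h
Trapezoidal AUC_0→18 (oral capsule):
  [0→1]: (0.0+721.2)/2 × 1 = 360.6
  [1→3]: (721.2+343.4)/2 × 2 = 1064.6
  [3→9]: (343.4+29.7)/2 × 6 = 1119.3
  [9→11]: (29.7+13.1)/2 × 2 = 42.8
  [11→14]: (13.1+3.9)/2 × 3 = 25.5
  [14→18]: (3.9+0.8)/2 × 4 = 9.4
  Sum = 2622.2 ng/mL·h
oral capsule tail: 0.8/0.408 = 1.961; AUC_ev,0→∞ = 2622.2 + 1.961 = 2624.161 ng/mL·h
F = (AUC_ev/D_ev)/(AUC_iv/D_iv) = (2624.161/800)/(2379.471/200) = 3.2802/11.897355 = 0.2757

F = 0.276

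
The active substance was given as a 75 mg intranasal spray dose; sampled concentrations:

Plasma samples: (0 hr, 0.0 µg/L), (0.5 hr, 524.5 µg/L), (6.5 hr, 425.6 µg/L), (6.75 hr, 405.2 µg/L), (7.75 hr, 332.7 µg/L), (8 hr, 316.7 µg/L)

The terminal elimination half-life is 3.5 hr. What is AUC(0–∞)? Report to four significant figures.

AUC = 5135 µg/L·hr

Trapezoidal AUC_0→8:
  [0→0.5]: (0.0+524.5)/2 × 0.5 = 131.125
  [0.5→6.5]: (524.5+425.6)/2 × 6 = 2850.3
  [6.5→6.75]: (425.6+405.2)/2 × 0.25 = 103.85
  [6.75→7.75]: (405.2+332.7)/2 × 1 = 368.95
  [7.75→8]: (332.7+316.7)/2 × 0.25 = 81.175
  Sum = 3535.4 µg/L·hr
k_e = ln2 / t½ = 0.693147 / 3.5 = 0.1980 hr^-1
Extrapolated tail: C_last / k_e = 316.7 / 0.198 = 1599.495
AUC_0→∞ = 3535.4 + 1599.495 = 5134.895 µg/L·hr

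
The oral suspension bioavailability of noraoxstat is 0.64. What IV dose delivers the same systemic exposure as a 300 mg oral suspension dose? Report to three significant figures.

D_iv = 192 mg

Systemic exposure from an extravascular dose = F × D_ev, so the equivalent IV dose is F × D_ev.
D_iv = F × D_ev = 0.64 × 300 = 192 mg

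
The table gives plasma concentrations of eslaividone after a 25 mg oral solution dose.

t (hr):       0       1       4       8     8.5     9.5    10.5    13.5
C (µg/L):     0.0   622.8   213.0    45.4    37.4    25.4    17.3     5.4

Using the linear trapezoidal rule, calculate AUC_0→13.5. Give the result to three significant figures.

AUC = 2190 µg/L·hr

Trapezoidal AUC_0→13.5:
  [0→1]: (0.0+622.8)/2 × 1 = 311.4
  [1→4]: (622.8+213.0)/2 × 3 = 1253.7
  [4→8]: (213.0+45.4)/2 × 4 = 516.8
  [8→8.5]: (45.4+37.4)/2 × 0.5 = 20.7
  [8.5→9.5]: (37.4+25.4)/2 × 1 = 31.4
  [9.5→10.5]: (25.4+17.3)/2 × 1 = 21.35
  [10.5→13.5]: (17.3+5.4)/2 × 3 = 34.05
  Sum = 2189.4 µg/L·hr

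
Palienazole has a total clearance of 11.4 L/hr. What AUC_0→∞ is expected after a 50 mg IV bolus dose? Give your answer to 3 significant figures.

AUC_0→∞ = Dose_iv / CL
        = 50 / 11.4 = 4.38596 mg/L·hr

AUC = 4.39 mg/L·hr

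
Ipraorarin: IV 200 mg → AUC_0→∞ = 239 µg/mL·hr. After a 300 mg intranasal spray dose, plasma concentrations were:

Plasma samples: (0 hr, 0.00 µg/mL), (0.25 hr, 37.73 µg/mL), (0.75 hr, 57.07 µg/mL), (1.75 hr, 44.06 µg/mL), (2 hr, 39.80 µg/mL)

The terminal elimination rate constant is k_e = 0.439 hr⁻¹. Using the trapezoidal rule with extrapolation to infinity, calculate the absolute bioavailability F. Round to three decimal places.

F = 0.502

Trapezoidal AUC_0→2 (intranasal spray):
  [0→0.25]: (0.00+37.73)/2 × 0.25 = 4.71625
  [0.25→0.75]: (37.73+57.07)/2 × 0.5 = 23.7
  [0.75→1.75]: (57.07+44.06)/2 × 1 = 50.565
  [1.75→2]: (44.06+39.80)/2 × 0.25 = 10.4825
  Sum = 89.46375 µg/mL·hr
Tail: C_last/k_e = 39.80/0.439 = 90.661
AUC_0→∞ (intranasal spray) = 89.46375 + 90.661 = 180.12475 µg/mL·hr
F = (AUC_ev/D_ev)/(AUC_iv/D_iv) = (180.12475/300)/(239/200) = 0.600416/1.195 = 0.5024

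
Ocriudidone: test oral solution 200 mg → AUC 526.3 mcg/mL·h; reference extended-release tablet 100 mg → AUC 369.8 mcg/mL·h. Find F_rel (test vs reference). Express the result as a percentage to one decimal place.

F_rel = (AUC_test/D_test) / (AUC_ref/D_ref)
      = (526.3/200) / (369.8/100)
      = 2.6315 / 3.698 = 0.7116 = 71.16%

F_rel = 71.2%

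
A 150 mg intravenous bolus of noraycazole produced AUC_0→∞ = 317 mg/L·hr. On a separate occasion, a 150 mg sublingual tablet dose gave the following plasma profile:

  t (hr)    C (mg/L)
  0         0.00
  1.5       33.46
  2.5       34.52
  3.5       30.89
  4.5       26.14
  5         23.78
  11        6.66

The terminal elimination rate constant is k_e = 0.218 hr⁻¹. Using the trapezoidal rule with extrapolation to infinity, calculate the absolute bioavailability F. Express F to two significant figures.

Trapezoidal AUC_0→11 (sublingual tablet):
  [0→1.5]: (0.00+33.46)/2 × 1.5 = 25.095
  [1.5→2.5]: (33.46+34.52)/2 × 1 = 33.99
  [2.5→3.5]: (34.52+30.89)/2 × 1 = 32.705
  [3.5→4.5]: (30.89+26.14)/2 × 1 = 28.515
  [4.5→5]: (26.14+23.78)/2 × 0.5 = 12.48
  [5→11]: (23.78+6.66)/2 × 6 = 91.32
  Sum = 224.105 mg/L·hr
Tail: C_last/k_e = 6.66/0.218 = 30.550
AUC_0→∞ (sublingual tablet) = 224.105 + 30.550 = 254.655 mg/L·hr
F = (AUC_ev/D_ev)/(AUC_iv/D_iv) = (254.655/150)/(317/150) = 1.6977/2.11333 = 0.8033

F = 0.80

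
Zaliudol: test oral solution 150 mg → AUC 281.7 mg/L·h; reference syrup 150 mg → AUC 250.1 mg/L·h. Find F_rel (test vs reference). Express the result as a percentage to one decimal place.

F_rel = (AUC_test/D_test) / (AUC_ref/D_ref)
      = (281.7/150) / (250.1/150)
      = 1.878 / 1.66733 = 1.1264 = 112.64%

F_rel = 112.6%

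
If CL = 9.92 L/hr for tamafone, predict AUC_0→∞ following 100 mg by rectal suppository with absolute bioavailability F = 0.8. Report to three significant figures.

AUC = 8.06 mg/L·hr

AUC_0→∞ = F × Dose / CL
        = 0.8 × 100 / 9.92 = 8.06452 mg/L·hr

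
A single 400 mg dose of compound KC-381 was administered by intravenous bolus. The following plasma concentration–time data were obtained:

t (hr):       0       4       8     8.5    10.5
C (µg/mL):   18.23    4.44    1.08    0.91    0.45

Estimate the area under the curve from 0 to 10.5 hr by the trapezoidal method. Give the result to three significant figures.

Trapezoidal AUC_0→10.5:
  [0→4]: (18.23+4.44)/2 × 4 = 45.34
  [4→8]: (4.44+1.08)/2 × 4 = 11.04
  [8→8.5]: (1.08+0.91)/2 × 0.5 = 0.4975
  [8.5→10.5]: (0.91+0.45)/2 × 2 = 1.36
  Sum = 58.2375 µg/mL·hr

AUC = 58.2 µg/mL·hr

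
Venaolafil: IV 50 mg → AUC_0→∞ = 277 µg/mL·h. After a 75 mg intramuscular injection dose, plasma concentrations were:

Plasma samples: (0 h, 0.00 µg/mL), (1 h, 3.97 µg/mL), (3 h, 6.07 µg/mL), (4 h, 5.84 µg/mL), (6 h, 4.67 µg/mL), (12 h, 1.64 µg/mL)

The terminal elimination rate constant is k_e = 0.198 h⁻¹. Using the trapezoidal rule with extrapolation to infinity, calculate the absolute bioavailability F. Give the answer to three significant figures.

F = 0.134

Trapezoidal AUC_0→12 (intramuscular injection):
  [0→1]: (0.00+3.97)/2 × 1 = 1.985
  [1→3]: (3.97+6.07)/2 × 2 = 10.04
  [3→4]: (6.07+5.84)/2 × 1 = 5.955
  [4→6]: (5.84+4.67)/2 × 2 = 10.51
  [6→12]: (4.67+1.64)/2 × 6 = 18.93
  Sum = 47.42 µg/mL·h
Tail: C_last/k_e = 1.64/0.198 = 8.283
AUC_0→∞ (intramuscular injection) = 47.42 + 8.283 = 55.703 µg/mL·h
F = (AUC_ev/D_ev)/(AUC_iv/D_iv) = (55.703/75)/(277/50) = 0.742707/5.54 = 0.1341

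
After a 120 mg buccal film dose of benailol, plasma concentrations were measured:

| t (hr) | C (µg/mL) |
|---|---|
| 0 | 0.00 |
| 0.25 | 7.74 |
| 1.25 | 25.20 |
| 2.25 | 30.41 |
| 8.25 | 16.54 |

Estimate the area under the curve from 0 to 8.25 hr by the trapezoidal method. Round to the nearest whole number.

Trapezoidal AUC_0→8.25:
  [0→0.25]: (0.00+7.74)/2 × 0.25 = 0.9675
  [0.25→1.25]: (7.74+25.20)/2 × 1 = 16.47
  [1.25→2.25]: (25.20+30.41)/2 × 1 = 27.805
  [2.25→8.25]: (30.41+16.54)/2 × 6 = 140.85
  Sum = 186.0925 µg/mL·hr

AUC = 186 µg/mL·hr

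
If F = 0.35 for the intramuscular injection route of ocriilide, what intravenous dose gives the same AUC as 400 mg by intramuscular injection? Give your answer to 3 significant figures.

D_iv = 140 mg

Systemic exposure from an extravascular dose = F × D_ev, so the equivalent IV dose is F × D_ev.
D_iv = F × D_ev = 0.35 × 400 = 140 mg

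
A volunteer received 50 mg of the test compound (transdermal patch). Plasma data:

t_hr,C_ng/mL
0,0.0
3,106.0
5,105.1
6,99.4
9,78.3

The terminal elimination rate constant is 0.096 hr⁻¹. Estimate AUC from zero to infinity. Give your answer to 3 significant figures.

AUC = 1550 ng/mL·hr

Trapezoidal AUC_0→9:
  [0→3]: (0.0+106.0)/2 × 3 = 159.0
  [3→5]: (106.0+105.1)/2 × 2 = 211.1
  [5→6]: (105.1+99.4)/2 × 1 = 102.25
  [6→9]: (99.4+78.3)/2 × 3 = 266.55
  Sum = 738.9 ng/mL·hr
Extrapolated tail: C_last / k_e = 78.3 / 0.096 = 815.625
AUC_0→∞ = 738.9 + 815.625 = 1554.525 ng/mL·hr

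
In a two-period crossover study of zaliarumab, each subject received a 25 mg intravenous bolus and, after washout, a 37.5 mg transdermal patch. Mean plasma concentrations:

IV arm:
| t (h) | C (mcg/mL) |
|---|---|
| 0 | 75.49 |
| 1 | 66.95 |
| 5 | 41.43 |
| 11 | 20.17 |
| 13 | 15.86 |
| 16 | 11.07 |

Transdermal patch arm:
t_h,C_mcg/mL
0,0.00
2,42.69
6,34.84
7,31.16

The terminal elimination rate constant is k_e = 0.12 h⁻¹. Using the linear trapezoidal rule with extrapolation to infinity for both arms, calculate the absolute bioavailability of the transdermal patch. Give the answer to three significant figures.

Trapezoidal AUC_0→16 (IV):
  [0→1]: (75.49+66.95)/2 × 1 = 71.22
  [1→5]: (66.95+41.43)/2 × 4 = 216.76
  [5→11]: (41.43+20.17)/2 × 6 = 184.8
  [11→13]: (20.17+15.86)/2 × 2 = 36.03
  [13→16]: (15.86+11.07)/2 × 3 = 40.395
  Sum = 549.205 mcg/mL·h
IV tail: 11.07/0.12 = 92.250; AUC_iv,0→∞ = 549.205 + 92.250 = 641.455 mcg/mL·h
Trapezoidal AUC_0→7 (transdermal patch):
  [0→2]: (0.00+42.69)/2 × 2 = 42.69
  [2→6]: (42.69+34.84)/2 × 4 = 155.06
  [6→7]: (34.84+31.16)/2 × 1 = 33.0
  Sum = 230.75 mcg/mL·h
transdermal patch tail: 31.16/0.12 = 259.667; AUC_ev,0→∞ = 230.75 + 259.667 = 490.417 mcg/mL·h
F = (AUC_ev/D_ev)/(AUC_iv/D_iv) = (490.417/37.5)/(641.455/25) = 13.0778/25.6582 = 0.5097

F = 0.510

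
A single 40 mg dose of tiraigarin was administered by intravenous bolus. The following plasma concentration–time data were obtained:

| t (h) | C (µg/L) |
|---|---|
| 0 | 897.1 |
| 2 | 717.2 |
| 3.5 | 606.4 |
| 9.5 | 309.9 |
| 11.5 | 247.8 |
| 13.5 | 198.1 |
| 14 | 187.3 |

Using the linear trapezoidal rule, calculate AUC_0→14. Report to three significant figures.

Trapezoidal AUC_0→14:
  [0→2]: (897.1+717.2)/2 × 2 = 1614.3
  [2→3.5]: (717.2+606.4)/2 × 1.5 = 992.7
  [3.5→9.5]: (606.4+309.9)/2 × 6 = 2748.9
  [9.5→11.5]: (309.9+247.8)/2 × 2 = 557.7
  [11.5→13.5]: (247.8+198.1)/2 × 2 = 445.9
  [13.5→14]: (198.1+187.3)/2 × 0.5 = 96.35
  Sum = 6455.85 µg/L·h

AUC = 6460 µg/L·h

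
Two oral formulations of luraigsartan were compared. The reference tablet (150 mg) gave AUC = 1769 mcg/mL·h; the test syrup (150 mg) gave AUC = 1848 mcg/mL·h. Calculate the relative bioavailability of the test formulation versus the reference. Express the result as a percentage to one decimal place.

F_rel = (AUC_test/D_test) / (AUC_ref/D_ref)
      = (1848/150) / (1769/150)
      = 12.32 / 11.7933 = 1.0447 = 104.47%

F_rel = 104.5%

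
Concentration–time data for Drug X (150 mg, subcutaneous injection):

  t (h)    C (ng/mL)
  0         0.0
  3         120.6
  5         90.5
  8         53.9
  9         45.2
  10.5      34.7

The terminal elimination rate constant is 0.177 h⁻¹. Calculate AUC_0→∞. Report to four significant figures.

AUC = 914.1 ng/mL·h

Trapezoidal AUC_0→10.5:
  [0→3]: (0.0+120.6)/2 × 3 = 180.9
  [3→5]: (120.6+90.5)/2 × 2 = 211.1
  [5→8]: (90.5+53.9)/2 × 3 = 216.6
  [8→9]: (53.9+45.2)/2 × 1 = 49.55
  [9→10.5]: (45.2+34.7)/2 × 1.5 = 59.925
  Sum = 718.075 ng/mL·h
Extrapolated tail: C_last / k_e = 34.7 / 0.177 = 196.045
AUC_0→∞ = 718.075 + 196.045 = 914.12 ng/mL·h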